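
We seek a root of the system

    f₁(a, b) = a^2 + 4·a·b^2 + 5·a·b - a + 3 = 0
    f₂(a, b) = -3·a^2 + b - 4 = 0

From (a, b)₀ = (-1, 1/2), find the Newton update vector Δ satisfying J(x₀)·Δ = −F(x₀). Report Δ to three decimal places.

At (-1, 1/2): F = (1.500, -6.500).
Jacobian J = [[2·a + 4·b^2 + 5·b - 1, 8·a·b + 5·a], [-6·a, 1]].
At the point, J = [[0.500, -9.000], [6.000, 1.000]] (det J = 54.500).
Solving J·Δ = −F gives Δ = (1.046, 0.225).

(1.046, 0.225)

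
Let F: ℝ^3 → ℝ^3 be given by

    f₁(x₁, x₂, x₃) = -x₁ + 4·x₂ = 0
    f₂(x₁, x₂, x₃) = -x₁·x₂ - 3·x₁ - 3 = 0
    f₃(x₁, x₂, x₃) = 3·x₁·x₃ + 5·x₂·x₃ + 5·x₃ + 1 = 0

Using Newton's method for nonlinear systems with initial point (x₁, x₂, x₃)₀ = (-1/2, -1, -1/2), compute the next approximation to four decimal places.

(-1.3333, -0.3333, 0.3889)

At (-1/2, -1, -1/2): F = (-3.5000, -2.0000, 1.7500).
Jacobian J = [[-1, 4, 0], [-x₂ - 3, -x₁, 0], [3·x₃, 5·x₃, 3·x₁ + 5·x₂ + 5]].
At the point, J = [[-1.0000, 4.0000, 0.0000], [-2.0000, 0.5000, 0.0000], [-1.5000, -2.5000, -1.5000]] (det J = -11.2500).
Solving J·Δ = −F gives Δ = (-0.8333, 0.6667, 0.8889).
Then the next iterate is (x₁, x₂, x₃)₁ = (-1.3333, -0.3333, 0.3889).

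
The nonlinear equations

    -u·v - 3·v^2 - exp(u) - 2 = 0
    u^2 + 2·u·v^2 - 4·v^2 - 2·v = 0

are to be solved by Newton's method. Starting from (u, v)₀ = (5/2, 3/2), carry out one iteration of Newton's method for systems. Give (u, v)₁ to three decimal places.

(2.096, -0.166)

At (5/2, 3/2): F = (-24.68249, 5.500).
Jacobian J = [[-v - exp(u), -u - 6·v], [2·u + 2·v^2, 4·u·v - 8·v - 2]].
At the point, J = [[-13.68249, -11.500], [9.500, 1.000]] (det J = 95.56751).
Solving J·Δ = −F gives Δ = (-0.404, -1.666).
Then the next iterate is (u, v)₁ = (2.096, -0.166).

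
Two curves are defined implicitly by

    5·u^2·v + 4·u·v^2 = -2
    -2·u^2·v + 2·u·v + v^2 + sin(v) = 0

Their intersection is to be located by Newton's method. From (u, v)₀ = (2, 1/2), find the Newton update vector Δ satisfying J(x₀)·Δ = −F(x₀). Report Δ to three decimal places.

(-0.097, -0.462)

At (2, 1/2): F = (14.000, -1.27057).
Jacobian J = [[10·u·v + 4·v^2, 5·u^2 + 8·u·v], [-4·u·v + 2·v, -2·u^2 + 2·u + 2·v + cos(v)]].
At the point, J = [[11.000, 28.000], [-3.000, -2.12242]] (det J = 60.65341).
Solving J·Δ = −F gives Δ = (-0.097, -0.462).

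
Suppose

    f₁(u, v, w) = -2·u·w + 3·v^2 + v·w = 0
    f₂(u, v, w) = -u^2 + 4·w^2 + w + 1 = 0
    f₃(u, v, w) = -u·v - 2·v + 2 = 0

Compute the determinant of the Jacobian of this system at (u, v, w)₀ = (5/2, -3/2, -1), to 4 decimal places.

-104.2500

J = [[-2·w, 6·v + w, -2·u + v], [-2·u, 0, 8·w + 1], [-v, -u - 2, 0]].
At the point, J = [[2.0000, -10.0000, -6.5000], [-5.0000, 0.0000, -7.0000], [1.5000, -4.5000, 0.0000]].
det J = -104.2500.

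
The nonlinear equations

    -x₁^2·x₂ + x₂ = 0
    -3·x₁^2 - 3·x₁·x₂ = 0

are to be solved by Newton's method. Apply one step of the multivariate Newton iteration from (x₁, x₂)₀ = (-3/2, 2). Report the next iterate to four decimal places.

(-1.2256, 1.3171)

At (-3/2, 2): F = (-2.5000, 2.2500).
Jacobian J = [[-2·x₁·x₂, -x₁^2 + 1], [-6·x₁ - 3·x₂, -3·x₁]].
At the point, J = [[6.0000, -1.2500], [3.0000, 4.5000]] (det J = 30.7500).
Solving J·Δ = −F gives Δ = (0.2744, -0.6829).
Then the next iterate is (x₁, x₂)₁ = (-1.2256, 1.3171).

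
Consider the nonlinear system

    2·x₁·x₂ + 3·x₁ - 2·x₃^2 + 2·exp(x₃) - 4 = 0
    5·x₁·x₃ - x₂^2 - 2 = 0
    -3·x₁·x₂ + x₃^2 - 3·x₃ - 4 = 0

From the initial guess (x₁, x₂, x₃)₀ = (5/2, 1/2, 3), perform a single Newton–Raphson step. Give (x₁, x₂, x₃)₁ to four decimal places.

(0.5669, -0.3748, 2.4297)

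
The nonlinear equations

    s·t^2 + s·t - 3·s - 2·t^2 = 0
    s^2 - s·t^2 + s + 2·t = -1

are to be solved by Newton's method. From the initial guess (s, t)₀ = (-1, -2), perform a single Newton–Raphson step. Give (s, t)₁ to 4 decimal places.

At (-1, -2): F = (-7.0000, 1.0000).
Jacobian J = [[t^2 + t - 3, 2·s·t + s - 4·t], [2·s - t^2 + 1, -2·s·t + 2]].
At the point, J = [[-1.0000, 11.0000], [-5.0000, -2.0000]] (det J = 57.0000).
Solving J·Δ = −F gives Δ = (-0.0526, 0.6316).
Then the next iterate is (s, t)₁ = (-1.0526, -1.3684).

(-1.0526, -1.3684)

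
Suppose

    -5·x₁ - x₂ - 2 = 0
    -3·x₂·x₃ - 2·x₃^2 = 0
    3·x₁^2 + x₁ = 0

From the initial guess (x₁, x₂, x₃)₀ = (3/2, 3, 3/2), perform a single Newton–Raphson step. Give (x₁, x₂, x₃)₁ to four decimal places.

At (3/2, 3, 3/2): F = (-12.5000, -18.0000, 8.2500).
Jacobian J = [[-5, -1, 0], [0, -3·x₃, -3·x₂ - 4·x₃], [6·x₁ + 1, 0, 0]].
At the point, J = [[-5.0000, -1.0000, 0.0000], [0.0000, -4.5000, -15.0000], [10.0000, 0.0000, 0.0000]] (det J = 150.0000).
Solving J·Δ = −F gives Δ = (-0.8250, -8.3750, 1.3125).
Then the next iterate is (x₁, x₂, x₃)₁ = (0.6750, -5.3750, 2.8125).

(0.6750, -5.3750, 2.8125)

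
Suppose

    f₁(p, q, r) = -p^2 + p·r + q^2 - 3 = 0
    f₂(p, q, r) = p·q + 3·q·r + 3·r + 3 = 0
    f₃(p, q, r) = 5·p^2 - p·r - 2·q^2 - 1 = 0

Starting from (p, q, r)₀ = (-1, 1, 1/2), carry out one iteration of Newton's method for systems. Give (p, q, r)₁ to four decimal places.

At (-1, 1, 1/2): F = (-3.5000, 5.0000, 2.5000).
Jacobian J = [[-2·p + r, 2·q, p], [q, p + 3·r, 3·q + 3], [10·p - r, -4·q, -p]].
At the point, J = [[2.5000, 2.0000, -1.0000], [1.0000, 0.5000, 6.0000], [-10.5000, -4.0000, 1.0000]] (det J = -68.0000).
Solving J·Δ = −F gives Δ = (-0.6544, 2.1176, -0.9007).
Then the next iterate is (p, q, r)₁ = (-1.6544, 3.1176, -0.4007).

(-1.6544, 3.1176, -0.4007)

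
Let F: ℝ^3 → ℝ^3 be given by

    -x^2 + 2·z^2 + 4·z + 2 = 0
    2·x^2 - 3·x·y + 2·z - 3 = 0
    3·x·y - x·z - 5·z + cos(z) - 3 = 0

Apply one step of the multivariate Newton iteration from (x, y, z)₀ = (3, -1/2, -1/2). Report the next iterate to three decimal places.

At (3, -1/2, -1/2): F = (-8.500, 18.500, -2.62242).
Jacobian J = [[-2·x, 0, 4·z + 4], [4·x - 3·y, -3·x, 2], [3·y - z, 3·x, -x - sin(z) - 5]].
At the point, J = [[-6.000, 0.000, 2.000], [13.500, -9.000, 2.000], [-1.000, 9.000, -7.52057]] (det J = -73.11102).
Solving J·Δ = −F gives Δ = (-1.867, -1.046, -1.352).
Then the next iterate is (x, y, z)₁ = (1.133, -1.546, -1.852).

(1.133, -1.546, -1.852)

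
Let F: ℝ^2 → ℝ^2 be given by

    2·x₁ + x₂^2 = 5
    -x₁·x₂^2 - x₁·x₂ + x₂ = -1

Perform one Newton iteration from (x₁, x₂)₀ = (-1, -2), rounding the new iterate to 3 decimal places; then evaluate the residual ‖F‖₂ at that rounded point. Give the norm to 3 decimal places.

0.821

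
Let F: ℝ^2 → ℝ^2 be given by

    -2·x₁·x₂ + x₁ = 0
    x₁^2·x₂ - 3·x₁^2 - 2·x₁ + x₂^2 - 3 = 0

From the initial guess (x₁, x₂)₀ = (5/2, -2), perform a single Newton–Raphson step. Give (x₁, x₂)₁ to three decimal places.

At (5/2, -2): F = (12.500, -35.250).
Jacobian J = [[-2·x₂ + 1, -2·x₁], [2·x₁·x₂ - 6·x₁ - 2, x₁^2 + 2·x₂]].
At the point, J = [[5.000, -5.000], [-27.000, 2.250]] (det J = -123.750).
Solving J·Δ = −F gives Δ = (-1.197, 1.303).
Then the next iterate is (x₁, x₂)₁ = (1.303, -0.697).

(1.303, -0.697)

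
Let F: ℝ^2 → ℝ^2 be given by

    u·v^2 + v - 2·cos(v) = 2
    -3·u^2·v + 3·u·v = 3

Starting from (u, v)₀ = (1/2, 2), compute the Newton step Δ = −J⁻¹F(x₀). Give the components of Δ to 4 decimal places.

(-3.1174, 2.0000)

At (1/2, 2): F = (2.832294, -1.5000).
Jacobian J = [[v^2, 2·u·v + 2·sin(v) + 1], [-6·u·v + 3·v, -3·u^2 + 3·u]].
At the point, J = [[4.0000, 4.818595], [0.0000, 0.7500]] (det J = 3.0000).
Solving J·Δ = −F gives Δ = (-3.1174, 2.0000).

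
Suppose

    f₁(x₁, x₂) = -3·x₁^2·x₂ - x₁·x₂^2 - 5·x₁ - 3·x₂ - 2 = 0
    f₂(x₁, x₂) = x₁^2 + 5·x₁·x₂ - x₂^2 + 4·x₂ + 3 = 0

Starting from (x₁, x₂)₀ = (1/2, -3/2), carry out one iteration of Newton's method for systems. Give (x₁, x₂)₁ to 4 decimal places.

(0.0169, -0.9095)

At (1/2, -3/2): F = (0.0000, -8.7500).
Jacobian J = [[-6·x₁·x₂ - x₂^2 - 5, -3·x₁^2 - 2·x₁·x₂ - 3], [2·x₁ + 5·x₂, 5·x₁ - 2·x₂ + 4]].
At the point, J = [[-2.7500, -2.2500], [-6.5000, 9.5000]] (det J = -40.7500).
Solving J·Δ = −F gives Δ = (-0.4831, 0.5905).
Then the next iterate is (x₁, x₂)₁ = (0.0169, -0.9095).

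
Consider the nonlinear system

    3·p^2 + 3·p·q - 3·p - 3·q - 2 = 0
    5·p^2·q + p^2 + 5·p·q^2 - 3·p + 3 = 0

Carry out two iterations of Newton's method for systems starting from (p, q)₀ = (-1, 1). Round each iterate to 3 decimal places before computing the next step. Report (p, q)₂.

(-1.009, 0.690)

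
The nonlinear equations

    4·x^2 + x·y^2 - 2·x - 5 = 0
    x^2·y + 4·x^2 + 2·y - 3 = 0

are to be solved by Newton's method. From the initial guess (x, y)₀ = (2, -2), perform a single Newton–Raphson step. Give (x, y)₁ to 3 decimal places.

(1.430, -1.407)

At (2, -2): F = (15.000, 1.000).
Jacobian J = [[8·x + y^2 - 2, 2·x·y], [2·x·y + 8·x, x^2 + 2]].
At the point, J = [[18.000, -8.000], [8.000, 6.000]] (det J = 172.000).
Solving J·Δ = −F gives Δ = (-0.570, 0.593).
Then the next iterate is (x, y)₁ = (1.430, -1.407).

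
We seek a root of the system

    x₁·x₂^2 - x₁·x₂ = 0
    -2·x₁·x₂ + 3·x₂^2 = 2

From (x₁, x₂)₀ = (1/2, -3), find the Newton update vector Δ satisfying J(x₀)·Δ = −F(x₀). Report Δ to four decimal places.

At (1/2, -3): F = (6.0000, 28.0000).
Jacobian J = [[x₂^2 - x₂, 2·x₁·x₂ - x₁], [-2·x₂, -2·x₁ + 6·x₂]].
At the point, J = [[12.0000, -3.5000], [6.0000, -19.0000]] (det J = -207.0000).
Solving J·Δ = −F gives Δ = (-0.0773, 1.4493).

(-0.0773, 1.4493)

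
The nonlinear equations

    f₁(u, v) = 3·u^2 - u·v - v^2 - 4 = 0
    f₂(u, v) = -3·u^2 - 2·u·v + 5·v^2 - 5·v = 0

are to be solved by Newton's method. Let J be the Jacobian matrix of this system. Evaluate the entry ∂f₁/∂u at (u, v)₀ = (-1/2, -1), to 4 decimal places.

-2.0000

∂f₁/∂u = 6·u - v.
At (-1/2, -1) this is -2.0000.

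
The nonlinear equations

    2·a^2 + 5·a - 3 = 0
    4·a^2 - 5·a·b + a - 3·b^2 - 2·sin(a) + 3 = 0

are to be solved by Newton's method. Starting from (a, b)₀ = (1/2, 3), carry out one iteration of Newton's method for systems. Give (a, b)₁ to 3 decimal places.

(0.500, 1.490)

At (1/2, 3): F = (0.000, -30.95885).
Jacobian J = [[4·a + 5, 0], [8·a - 5·b - 2·cos(a) + 1, -5·a - 6·b]].
At the point, J = [[7.000, 0.000], [-11.75517, -20.500]] (det J = -143.500).
Solving J·Δ = −F gives Δ = (0.000, -1.510).
Then the next iterate is (a, b)₁ = (0.500, 1.490).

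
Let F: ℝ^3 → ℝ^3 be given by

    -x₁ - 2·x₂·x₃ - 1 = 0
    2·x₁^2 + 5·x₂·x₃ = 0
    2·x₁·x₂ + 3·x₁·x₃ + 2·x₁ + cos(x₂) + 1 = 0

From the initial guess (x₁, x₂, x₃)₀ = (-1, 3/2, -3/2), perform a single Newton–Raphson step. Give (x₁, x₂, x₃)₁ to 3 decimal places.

At (-1, 3/2, -3/2): F = (4.500, -9.250, 0.57074).
Jacobian J = [[-1, -2·x₃, -2·x₂], [4·x₁, 5·x₃, 5·x₂], [2·x₂ + 3·x₃ + 2, 2·x₁ - sin(x₂), 3·x₁]].
At the point, J = [[-1.000, 3.000, -3.000], [-4.000, -7.500, 7.500], [0.500, -2.99749, -3.000]] (det J = -116.95115).
Solving J·Δ = −F gives Δ = (0.308, -0.578, 0.819).
Then the next iterate is (x₁, x₂, x₃)₁ = (-0.692, 0.922, -0.681).

(-0.692, 0.922, -0.681)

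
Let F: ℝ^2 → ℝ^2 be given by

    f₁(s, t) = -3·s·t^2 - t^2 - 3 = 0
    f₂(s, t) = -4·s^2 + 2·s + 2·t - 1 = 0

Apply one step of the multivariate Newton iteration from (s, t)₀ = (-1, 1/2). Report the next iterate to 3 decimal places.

At (-1, 1/2): F = (-2.500, -6.000).
Jacobian J = [[-3·t^2, -6·s·t - 2·t], [-8·s + 2, 2]].
At the point, J = [[-0.750, 2.000], [10.000, 2.000]] (det J = -21.500).
Solving J·Δ = −F gives Δ = (0.326, 1.372).
Then the next iterate is (s, t)₁ = (-0.674, 1.872).

(-0.674, 1.872)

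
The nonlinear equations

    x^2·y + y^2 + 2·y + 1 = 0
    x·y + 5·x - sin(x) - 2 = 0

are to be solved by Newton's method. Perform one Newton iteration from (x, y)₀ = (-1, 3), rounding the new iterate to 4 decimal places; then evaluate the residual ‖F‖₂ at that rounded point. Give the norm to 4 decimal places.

6.8978

At (-1, 3): F = (19.0000, -9.158529).
Jacobian J = [[2·x·y, x^2 + 2·y + 2], [y - cos(x) + 5, x]].
At the point, J = [[-6.0000, 9.0000], [7.459698, -1.0000]] (det J = -61.137279).
Solving J·Δ = −F gives Δ = (1.0374, -1.4195).
Then the next iterate is (x, y)₁ = (0.0374, 1.5805).
Re-evaluating at (0.0374, 1.5805): F = (6.661191, -1.791281), so ‖F‖₂ = 6.8978.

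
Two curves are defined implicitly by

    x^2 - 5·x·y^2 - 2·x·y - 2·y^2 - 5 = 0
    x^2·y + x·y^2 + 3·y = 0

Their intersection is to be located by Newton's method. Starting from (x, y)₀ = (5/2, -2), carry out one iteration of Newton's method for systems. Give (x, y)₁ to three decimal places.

At (5/2, -2): F = (-46.750, -8.500).
Jacobian J = [[2·x - 5·y^2 - 2·y, -10·x·y - 2·x - 4·y], [2·x·y + y^2, x^2 + 2·x·y + 3]].
At the point, J = [[-11.000, 53.000], [-6.000, -0.750]] (det J = 326.250).
Solving J·Δ = −F gives Δ = (-1.488, 0.573).
Then the next iterate is (x, y)₁ = (1.012, -1.427).

(1.012, -1.427)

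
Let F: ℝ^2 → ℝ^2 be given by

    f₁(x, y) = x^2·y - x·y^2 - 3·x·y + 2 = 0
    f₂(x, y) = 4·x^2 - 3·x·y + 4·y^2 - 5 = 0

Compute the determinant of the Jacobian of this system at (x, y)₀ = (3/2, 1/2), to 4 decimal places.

39.5000

J = [[2·x·y - y^2 - 3·y, x^2 - 2·x·y - 3·x], [8·x - 3·y, -3·x + 8·y]].
At the point, J = [[-0.2500, -3.7500], [10.5000, -0.5000]].
det J = 39.5000.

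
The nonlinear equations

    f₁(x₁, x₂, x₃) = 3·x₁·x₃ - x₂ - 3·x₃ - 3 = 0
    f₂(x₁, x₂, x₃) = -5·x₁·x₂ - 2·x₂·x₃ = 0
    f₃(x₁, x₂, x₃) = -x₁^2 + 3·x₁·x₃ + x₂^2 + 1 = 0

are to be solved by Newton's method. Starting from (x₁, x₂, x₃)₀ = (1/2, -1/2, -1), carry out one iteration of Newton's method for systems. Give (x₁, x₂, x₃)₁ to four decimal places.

(0.4000, -0.9000, -1.2000)

At (1/2, -1/2, -1): F = (-1.0000, 0.2500, -0.5000).
Jacobian J = [[3·x₃, -1, 3·x₁ - 3], [-5·x₂, -5·x₁ - 2·x₃, -2·x₂], [-2·x₁ + 3·x₃, 2·x₂, 3·x₁]].
At the point, J = [[-3.0000, -1.0000, -1.5000], [2.5000, -0.5000, 1.0000], [-4.0000, -1.0000, 1.5000]] (det J = 13.7500).
Solving J·Δ = −F gives Δ = (-0.1000, -0.4000, -0.2000).
Then the next iterate is (x₁, x₂, x₃)₁ = (0.4000, -0.9000, -1.2000).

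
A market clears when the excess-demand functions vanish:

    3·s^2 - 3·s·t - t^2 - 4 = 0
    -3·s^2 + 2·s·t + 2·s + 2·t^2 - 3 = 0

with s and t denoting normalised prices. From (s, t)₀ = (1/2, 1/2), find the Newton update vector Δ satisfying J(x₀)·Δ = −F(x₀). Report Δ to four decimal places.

(3.8056, 0.5833)

At (1/2, 1/2): F = (-4.2500, -1.7500).
Jacobian J = [[6·s - 3·t, -3·s - 2·t], [-6·s + 2·t + 2, 2·s + 4·t]].
At the point, J = [[1.5000, -2.5000], [0.0000, 3.0000]] (det J = 4.5000).
Solving J·Δ = −F gives Δ = (3.8056, 0.5833).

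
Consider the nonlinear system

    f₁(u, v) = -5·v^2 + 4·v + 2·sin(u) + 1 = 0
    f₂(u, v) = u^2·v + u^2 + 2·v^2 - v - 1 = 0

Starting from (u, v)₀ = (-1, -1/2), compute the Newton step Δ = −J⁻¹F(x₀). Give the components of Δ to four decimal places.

(-0.4922, 0.4961)

At (-1, -1/2): F = (-3.932942, 0.5000).
Jacobian J = [[2·cos(u), -10·v + 4], [2·u·v + 2·u, u^2 + 4·v - 1]].
At the point, J = [[1.080605, 9.0000], [-1.0000, -2.0000]] (det J = 6.838791).
Solving J·Δ = −F gives Δ = (-0.4922, 0.4961).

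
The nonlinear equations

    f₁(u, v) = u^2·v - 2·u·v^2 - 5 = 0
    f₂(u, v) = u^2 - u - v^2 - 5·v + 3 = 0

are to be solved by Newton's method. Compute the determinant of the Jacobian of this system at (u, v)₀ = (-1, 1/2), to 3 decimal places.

18.000

J = [[2·u·v - 2·v^2, u^2 - 4·u·v], [2·u - 1, -2·v - 5]].
At the point, J = [[-1.500, 3.000], [-3.000, -6.000]].
det J = 18.000.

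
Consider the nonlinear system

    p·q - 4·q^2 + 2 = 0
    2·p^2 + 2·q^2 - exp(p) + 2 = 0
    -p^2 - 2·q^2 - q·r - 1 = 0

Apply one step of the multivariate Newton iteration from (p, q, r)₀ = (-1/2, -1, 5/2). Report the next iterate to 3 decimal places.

(0.485, -0.669, 1.768)

At (-1/2, -1, 5/2): F = (-1.500, 3.89347, -0.750).
Jacobian J = [[q, p - 8·q, 0], [4·p - exp(p), 4·q, 0], [-2·p, -4·q - r, -q]].
At the point, J = [[-1.000, 7.500, 0.000], [-2.60653, -4.000, 0.000], [1.000, 1.500, 1.000]] (det J = 23.54898).
Solving J·Δ = −F gives Δ = (0.985, 0.331, -0.732).
Then the next iterate is (p, q, r)₁ = (0.485, -0.669, 1.768).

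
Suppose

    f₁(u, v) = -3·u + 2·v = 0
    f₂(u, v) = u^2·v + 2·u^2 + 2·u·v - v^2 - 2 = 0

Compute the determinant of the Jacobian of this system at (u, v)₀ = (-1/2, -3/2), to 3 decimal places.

0.250

J = [[-3, 2], [2·u·v + 4·u + 2·v, u^2 + 2·u - 2·v]].
At the point, J = [[-3.000, 2.000], [-3.500, 2.250]].
det J = 0.250.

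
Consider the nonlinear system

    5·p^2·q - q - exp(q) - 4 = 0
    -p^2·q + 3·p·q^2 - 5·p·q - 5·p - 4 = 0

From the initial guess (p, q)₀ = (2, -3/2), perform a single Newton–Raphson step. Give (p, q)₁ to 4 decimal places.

(1.0170, -1.3278)

At (2, -3/2): F = (-32.723130, 20.5000).
Jacobian J = [[10·p·q, 5·p^2 - exp(q) - 1], [-2·p·q + 3·q^2 - 5·q - 5, -p^2 + 6·p·q - 5·p]].
At the point, J = [[-30.0000, 18.776870], [15.2500, -32.0000]] (det J = 673.652735).
Solving J·Δ = −F gives Δ = (-0.9830, 0.1722).
Then the next iterate is (p, q)₁ = (1.0170, -1.3278).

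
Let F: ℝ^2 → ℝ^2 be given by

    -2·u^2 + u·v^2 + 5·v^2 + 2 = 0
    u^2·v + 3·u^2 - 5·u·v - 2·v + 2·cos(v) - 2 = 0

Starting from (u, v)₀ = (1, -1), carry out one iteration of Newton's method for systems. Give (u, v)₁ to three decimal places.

(0.412, -0.353)

At (1, -1): F = (6.000, 8.08060).
Jacobian J = [[-4·u + v^2, 2·u·v + 10·v], [2·u·v + 6·u - 5·v, u^2 - 5·u - 2·sin(v) - 2]].
At the point, J = [[-3.000, -12.000], [9.000, -4.31706]] (det J = 120.95117).
Solving J·Δ = −F gives Δ = (-0.588, 0.647).
Then the next iterate is (u, v)₁ = (0.412, -0.353).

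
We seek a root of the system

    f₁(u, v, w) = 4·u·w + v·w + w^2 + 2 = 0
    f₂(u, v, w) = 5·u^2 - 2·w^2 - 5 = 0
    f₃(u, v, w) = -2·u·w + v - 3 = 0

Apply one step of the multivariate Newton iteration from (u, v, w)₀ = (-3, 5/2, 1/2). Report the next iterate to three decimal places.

(-1.681, 1.555, 0.461)

At (-3, 5/2, 1/2): F = (-2.500, 39.500, 2.500).
Jacobian J = [[4·w, w, 4·u + v + 2·w], [10·u, 0, -4·w], [-2·w, 1, -2·u]].
At the point, J = [[2.000, 0.500, -8.500], [-30.000, 0.000, -2.000], [-1.000, 1.000, 6.000]] (det J = 350.000).
Solving J·Δ = −F gives Δ = (1.319, -0.945, -0.039).
Then the next iterate is (u, v, w)₁ = (-1.681, 1.555, 0.461).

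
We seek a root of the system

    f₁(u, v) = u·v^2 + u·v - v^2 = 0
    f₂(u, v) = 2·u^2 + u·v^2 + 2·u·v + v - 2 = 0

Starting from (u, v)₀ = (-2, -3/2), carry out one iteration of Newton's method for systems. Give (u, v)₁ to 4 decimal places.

(-1.1614, -1.0541)

At (-2, -3/2): F = (-3.7500, 6.0000).
Jacobian J = [[v^2 + v, 2·u·v + u - 2·v], [4·u + v^2 + 2·v, 2·u·v + 2·u + 1]].
At the point, J = [[0.7500, 7.0000], [-8.7500, 3.0000]] (det J = 63.5000).
Solving J·Δ = −F gives Δ = (0.8386, 0.4459).
Then the next iterate is (u, v)₁ = (-1.1614, -1.0541).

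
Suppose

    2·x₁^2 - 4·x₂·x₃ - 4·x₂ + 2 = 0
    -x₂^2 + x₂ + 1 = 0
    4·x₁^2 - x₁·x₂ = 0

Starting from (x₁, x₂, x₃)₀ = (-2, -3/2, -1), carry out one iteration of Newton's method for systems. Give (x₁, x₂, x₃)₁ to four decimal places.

At (-2, -3/2, -1): F = (10.0000, -2.7500, 13.0000).
Jacobian J = [[4·x₁, -4·x₃ - 4, -4·x₂], [0, -2·x₂ + 1, 0], [8·x₁ - x₂, -x₁, 0]].
At the point, J = [[-8.0000, 0.0000, 6.0000], [0.0000, 4.0000, 0.0000], [-14.5000, 2.0000, 0.0000]] (det J = 348.0000).
Solving J·Δ = −F gives Δ = (0.9914, 0.6875, -0.3448).
Then the next iterate is (x₁, x₂, x₃)₁ = (-1.0086, -0.8125, -1.3448).

(-1.0086, -0.8125, -1.3448)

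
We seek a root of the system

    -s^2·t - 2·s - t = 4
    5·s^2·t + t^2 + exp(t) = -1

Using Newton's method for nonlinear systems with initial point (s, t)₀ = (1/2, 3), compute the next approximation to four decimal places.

(-1.1696, 2.6784)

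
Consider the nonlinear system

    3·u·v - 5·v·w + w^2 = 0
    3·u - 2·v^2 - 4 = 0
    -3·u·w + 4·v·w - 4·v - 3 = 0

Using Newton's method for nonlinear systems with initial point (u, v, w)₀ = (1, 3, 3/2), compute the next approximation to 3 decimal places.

At (1, 3, 3/2): F = (-11.250, -19.000, -1.500).
Jacobian J = [[3·v, 3·u - 5·w, -5·v + 2·w], [3, -4·v, 0], [-3·w, 4·w - 4, -3·u + 4·v]].
At the point, J = [[9.000, -4.500, -12.000], [3.000, -12.000, 0.000], [-4.500, 2.000, 9.000]] (det J = -274.500).
Solving J·Δ = −F gives Δ = (4.071, -0.566, 2.328).
Then the next iterate is (u, v, w)₁ = (5.071, 2.434, 3.828).

(5.071, 2.434, 3.828)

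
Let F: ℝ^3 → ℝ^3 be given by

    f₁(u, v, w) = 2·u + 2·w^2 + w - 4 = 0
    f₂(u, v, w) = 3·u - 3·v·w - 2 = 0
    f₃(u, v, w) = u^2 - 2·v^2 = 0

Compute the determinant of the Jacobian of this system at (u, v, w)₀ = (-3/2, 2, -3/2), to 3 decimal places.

J = [[2, 0, 4·w + 1], [3, -3·w, -3·v], [2·u, -4·v, 0]].
At the point, J = [[2.000, 0.000, -5.000], [3.000, 4.500, -6.000], [-3.000, -8.000, 0.000]].
det J = -43.500.

-43.500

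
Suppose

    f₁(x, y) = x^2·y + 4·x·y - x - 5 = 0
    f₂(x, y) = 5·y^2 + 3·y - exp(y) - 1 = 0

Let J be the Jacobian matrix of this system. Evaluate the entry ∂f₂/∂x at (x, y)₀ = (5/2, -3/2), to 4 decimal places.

∂f₂/∂x = 0.
At (5/2, -3/2) this is 0.0000.

0.0000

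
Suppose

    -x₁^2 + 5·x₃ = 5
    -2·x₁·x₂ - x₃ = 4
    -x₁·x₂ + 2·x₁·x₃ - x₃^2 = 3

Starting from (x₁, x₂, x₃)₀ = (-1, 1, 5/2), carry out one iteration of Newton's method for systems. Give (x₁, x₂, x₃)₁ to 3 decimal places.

At (-1, 1, 5/2): F = (6.500, -4.500, -13.250).
Jacobian J = [[-2·x₁, 0, 5], [-2·x₂, -2·x₁, -1], [-x₂ + 2·x₃, -x₁, 2·x₁ - 2·x₃]].
At the point, J = [[2.000, 0.000, 5.000], [-2.000, 2.000, -1.000], [4.000, 1.000, -7.000]] (det J = -76.000).
Solving J·Δ = −F gives Δ = (0.336, 1.868, -1.434).
Then the next iterate is (x₁, x₂, x₃)₁ = (-0.664, 2.868, 1.066).

(-0.664, 2.868, 1.066)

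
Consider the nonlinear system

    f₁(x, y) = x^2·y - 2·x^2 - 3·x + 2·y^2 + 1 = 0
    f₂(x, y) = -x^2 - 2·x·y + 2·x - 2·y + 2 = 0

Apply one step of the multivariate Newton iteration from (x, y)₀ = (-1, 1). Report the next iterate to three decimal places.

(-0.500, 0.100)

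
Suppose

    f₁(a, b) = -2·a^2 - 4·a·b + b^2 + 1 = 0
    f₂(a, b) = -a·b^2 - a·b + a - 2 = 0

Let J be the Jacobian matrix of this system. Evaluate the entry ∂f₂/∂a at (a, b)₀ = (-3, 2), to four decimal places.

∂f₂/∂a = -b^2 - b + 1.
At (-3, 2) this is -5.0000.

-5.0000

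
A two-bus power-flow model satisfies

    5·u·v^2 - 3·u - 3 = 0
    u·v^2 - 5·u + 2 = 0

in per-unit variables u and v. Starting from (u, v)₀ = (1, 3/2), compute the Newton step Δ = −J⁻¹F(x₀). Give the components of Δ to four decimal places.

(-0.4091, -0.1250)

At (1, 3/2): F = (5.2500, -0.7500).
Jacobian J = [[5·v^2 - 3, 10·u·v], [v^2 - 5, 2·u·v]].
At the point, J = [[8.2500, 15.0000], [-2.7500, 3.0000]] (det J = 66.0000).
Solving J·Δ = −F gives Δ = (-0.4091, -0.1250).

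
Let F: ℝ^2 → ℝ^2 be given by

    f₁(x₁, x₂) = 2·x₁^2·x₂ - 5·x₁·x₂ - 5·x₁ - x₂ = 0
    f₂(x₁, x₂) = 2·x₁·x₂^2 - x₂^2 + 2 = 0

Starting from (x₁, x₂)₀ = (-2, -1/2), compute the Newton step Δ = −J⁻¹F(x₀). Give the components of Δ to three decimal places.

(-5.250, 0.375)

At (-2, -1/2): F = (1.500, 0.750).
Jacobian J = [[4·x₁·x₂ - 5·x₂ - 5, 2·x₁^2 - 5·x₁ - 1], [2·x₂^2, 4·x₁·x₂ - 2·x₂]].
At the point, J = [[1.500, 17.000], [0.500, 5.000]] (det J = -1.000).
Solving J·Δ = −F gives Δ = (-5.250, 0.375).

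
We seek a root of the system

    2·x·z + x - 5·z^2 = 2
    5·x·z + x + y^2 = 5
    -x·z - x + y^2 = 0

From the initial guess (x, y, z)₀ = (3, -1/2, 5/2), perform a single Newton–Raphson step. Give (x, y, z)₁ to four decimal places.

(1.6090, -2.1560, 1.2581)

At (3, -1/2, 5/2): F = (-15.2500, 35.7500, -10.2500).
Jacobian J = [[2·z + 1, 0, 2·x - 10·z], [5·z + 1, 2·y, 5·x], [-z - 1, 2·y, -x]].
At the point, J = [[6.0000, 0.0000, -19.0000], [13.5000, -1.0000, 15.0000], [-3.5000, -1.0000, -3.0000]] (det J = 431.0000).
Solving J·Δ = −F gives Δ = (-1.3910, -1.6560, -1.2419).
Then the next iterate is (x, y, z)₁ = (1.6090, -2.1560, 1.2581).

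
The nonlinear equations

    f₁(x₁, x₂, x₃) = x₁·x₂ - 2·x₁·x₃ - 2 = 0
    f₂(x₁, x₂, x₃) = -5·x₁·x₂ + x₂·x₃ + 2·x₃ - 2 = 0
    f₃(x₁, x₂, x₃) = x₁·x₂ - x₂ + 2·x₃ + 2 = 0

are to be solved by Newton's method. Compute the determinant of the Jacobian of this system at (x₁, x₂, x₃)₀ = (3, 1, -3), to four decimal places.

-303.0000

J = [[x₂ - 2·x₃, x₁, -2·x₁], [-5·x₂, -5·x₁ + x₃, x₂ + 2], [x₂, x₁ - 1, 2]].
At the point, J = [[7.0000, 3.0000, -6.0000], [-5.0000, -18.0000, 3.0000], [1.0000, 2.0000, 2.0000]].
det J = -303.0000.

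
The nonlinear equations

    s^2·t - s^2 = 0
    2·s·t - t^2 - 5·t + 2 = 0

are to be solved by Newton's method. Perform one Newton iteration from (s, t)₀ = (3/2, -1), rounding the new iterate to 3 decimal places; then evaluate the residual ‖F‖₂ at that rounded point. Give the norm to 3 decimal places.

40.249

At (3/2, -1): F = (-4.500, 3.000).
Jacobian J = [[2·s·t - 2·s, s^2], [2·t, 2·s - 2·t - 5]].
At the point, J = [[-6.000, 2.250], [-2.000, 0.000]] (det J = 4.500).
Solving J·Δ = −F gives Δ = (1.500, 6.000).
Then the next iterate is (s, t)₁ = (3.000, 5.000).
Re-evaluating at (3.000, 5.000): F = (36.000, -18.000), so ‖F‖₂ = 40.249.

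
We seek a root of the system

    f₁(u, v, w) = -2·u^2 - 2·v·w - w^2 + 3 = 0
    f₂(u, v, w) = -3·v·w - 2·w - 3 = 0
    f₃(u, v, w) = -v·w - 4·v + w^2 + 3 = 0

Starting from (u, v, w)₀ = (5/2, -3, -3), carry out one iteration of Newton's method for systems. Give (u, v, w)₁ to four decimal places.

At (5/2, -3, -3): F = (-36.5000, -24.0000, 15.0000).
Jacobian J = [[-4·u, -2·w, -2·v - 2·w], [0, -3·w, -3·v - 2], [0, -w - 4, -v + 2·w]].
At the point, J = [[-10.0000, 6.0000, 12.0000], [0.0000, 9.0000, 7.0000], [0.0000, -1.0000, -3.0000]] (det J = 200.0000).
Solving J·Δ = −F gives Δ = (2.0200, -1.6500, 5.5500).
Then the next iterate is (u, v, w)₁ = (4.5200, -4.6500, 2.5500).

(4.5200, -4.6500, 2.5500)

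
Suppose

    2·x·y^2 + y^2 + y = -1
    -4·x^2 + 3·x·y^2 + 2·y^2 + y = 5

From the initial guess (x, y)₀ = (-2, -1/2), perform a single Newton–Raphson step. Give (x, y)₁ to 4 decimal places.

(-0.6240, -0.6095)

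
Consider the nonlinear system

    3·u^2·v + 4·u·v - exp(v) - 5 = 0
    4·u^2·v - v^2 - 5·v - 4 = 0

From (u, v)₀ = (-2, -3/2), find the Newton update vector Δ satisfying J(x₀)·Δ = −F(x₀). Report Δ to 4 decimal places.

At (-2, -3/2): F = (-11.223130, -22.7500).
Jacobian J = [[6·u·v + 4·v, 3·u^2 + 4·u - exp(v)], [8·u·v, 4·u^2 - 2·v - 5]].
At the point, J = [[12.0000, 3.776870], [24.0000, 14.0000]] (det J = 77.355124).
Solving J·Δ = −F gives Δ = (0.9204, 0.0471).

(0.9204, 0.0471)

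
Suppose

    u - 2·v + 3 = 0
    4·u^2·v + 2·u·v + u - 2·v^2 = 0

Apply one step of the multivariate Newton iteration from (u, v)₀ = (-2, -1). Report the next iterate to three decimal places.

(-2.348, 0.326)

At (-2, -1): F = (3.000, -16.000).
Jacobian J = [[1, -2], [8·u·v + 2·v + 1, 4·u^2 + 2·u - 4·v]].
At the point, J = [[1.000, -2.000], [15.000, 16.000]] (det J = 46.000).
Solving J·Δ = −F gives Δ = (-0.348, 1.326).
Then the next iterate is (u, v)₁ = (-2.348, 0.326).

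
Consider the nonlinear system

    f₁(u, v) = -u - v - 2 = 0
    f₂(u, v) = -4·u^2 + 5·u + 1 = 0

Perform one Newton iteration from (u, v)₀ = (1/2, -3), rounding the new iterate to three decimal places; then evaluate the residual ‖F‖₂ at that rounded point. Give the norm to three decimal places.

At (1/2, -3): F = (0.500, 2.500).
Jacobian J = [[-1, -1], [-8·u + 5, 0]].
At the point, J = [[-1.000, -1.000], [1.000, 0.000]] (det J = 1.000).
Solving J·Δ = −F gives Δ = (-2.500, 3.000).
Then the next iterate is (u, v)₁ = (-2.000, 0.000).
Re-evaluating at (-2.000, 0.000): F = (0.000, -25.000), so ‖F‖₂ = 25.000.

25.000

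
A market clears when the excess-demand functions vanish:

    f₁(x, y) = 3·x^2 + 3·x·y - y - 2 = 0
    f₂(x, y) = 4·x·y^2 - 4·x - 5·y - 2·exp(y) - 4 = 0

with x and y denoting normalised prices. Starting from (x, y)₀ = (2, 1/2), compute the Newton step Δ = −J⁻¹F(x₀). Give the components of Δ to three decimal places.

(-6.852, 16.001)

At (2, 1/2): F = (12.500, -15.79744).
Jacobian J = [[6·x + 3·y, 3·x - 1], [4·y^2 - 4, 8·x·y - 2·exp(y) - 5]].
At the point, J = [[13.500, 5.000], [-3.000, -0.29744]] (det J = 10.98453).
Solving J·Δ = −F gives Δ = (-6.852, 16.001).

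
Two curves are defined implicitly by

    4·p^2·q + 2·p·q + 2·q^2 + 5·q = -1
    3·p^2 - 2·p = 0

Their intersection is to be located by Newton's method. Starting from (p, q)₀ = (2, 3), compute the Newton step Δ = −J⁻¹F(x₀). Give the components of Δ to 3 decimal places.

At (2, 3): F = (94.000, 8.000).
Jacobian J = [[8·p·q + 2·q, 4·p^2 + 2·p + 4·q + 5], [6·p - 2, 0]].
At the point, J = [[54.000, 37.000], [10.000, 0.000]] (det J = -370.000).
Solving J·Δ = −F gives Δ = (-0.800, -1.373).

(-0.800, -1.373)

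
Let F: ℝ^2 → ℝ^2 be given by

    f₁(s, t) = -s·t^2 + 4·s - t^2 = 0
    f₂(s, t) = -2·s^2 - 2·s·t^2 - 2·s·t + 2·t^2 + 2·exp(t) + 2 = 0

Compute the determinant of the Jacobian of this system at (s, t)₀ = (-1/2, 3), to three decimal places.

-361.855

J = [[-t^2 + 4, -2·s·t - 2·t], [-4·s - 2·t^2 - 2·t, -4·s·t - 2·s + 4·t + 2·exp(t)]].
At the point, J = [[-5.000, -3.000], [-22.000, 59.17107]].
det J = -361.855.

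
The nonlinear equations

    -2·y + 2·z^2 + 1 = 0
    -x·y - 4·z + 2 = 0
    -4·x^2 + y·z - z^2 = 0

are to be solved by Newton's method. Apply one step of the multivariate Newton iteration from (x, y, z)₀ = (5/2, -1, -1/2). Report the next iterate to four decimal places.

At (5/2, -1, -1/2): F = (3.5000, 6.5000, -24.7500).
Jacobian J = [[0, -2, 4·z], [-y, -x, -4], [-8·x, z, y - 2·z]].
At the point, J = [[0.0000, -2.0000, -2.0000], [1.0000, -2.5000, -4.0000], [-20.0000, -0.5000, 0.0000]] (det J = -59.0000).
Solving J·Δ = −F gives Δ = (-1.2669, 1.1780, 0.5720).
Then the next iterate is (x, y, z)₁ = (1.2331, 0.1780, 0.0720).

(1.2331, 0.1780, 0.0720)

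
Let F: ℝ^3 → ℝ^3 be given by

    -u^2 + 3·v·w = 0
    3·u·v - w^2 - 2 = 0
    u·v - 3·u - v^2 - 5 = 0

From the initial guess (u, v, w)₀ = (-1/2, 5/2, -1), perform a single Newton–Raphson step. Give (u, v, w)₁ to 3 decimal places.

(-0.050, 0.459, -0.843)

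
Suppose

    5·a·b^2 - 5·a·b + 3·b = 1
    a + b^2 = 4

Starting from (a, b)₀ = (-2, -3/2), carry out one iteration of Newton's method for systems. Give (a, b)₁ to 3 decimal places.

(0.924, -1.775)

At (-2, -3/2): F = (-43.000, -3.750).
Jacobian J = [[5·b^2 - 5·b, 10·a·b - 5·a + 3], [1, 2·b]].
At the point, J = [[18.750, 43.000], [1.000, -3.000]] (det J = -99.250).
Solving J·Δ = −F gives Δ = (2.924, -0.275).
Then the next iterate is (a, b)₁ = (0.924, -1.775).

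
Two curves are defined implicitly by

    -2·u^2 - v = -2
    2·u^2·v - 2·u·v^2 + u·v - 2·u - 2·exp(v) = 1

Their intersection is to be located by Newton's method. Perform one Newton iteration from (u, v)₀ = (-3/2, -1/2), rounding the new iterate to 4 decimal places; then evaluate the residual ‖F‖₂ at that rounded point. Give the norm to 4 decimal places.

At (-3/2, -1/2): F = (-2.0000, 0.036939).
Jacobian J = [[-4·u, -1], [4·u·v - 2·v^2 + v - 2, 2·u^2 - 4·u·v + u - 2·exp(v)]].
At the point, J = [[6.0000, -1.0000], [0.0000, -1.213061]] (det J = -7.278368).
Solving J·Δ = −F gives Δ = (0.3384, 0.0305).
Then the next iterate is (u, v)₁ = (-1.1616, -0.4695).
Re-evaluating at (-1.1616, -0.4695): F = (-0.229129, -0.136961), so ‖F‖₂ = 0.2669.

0.2669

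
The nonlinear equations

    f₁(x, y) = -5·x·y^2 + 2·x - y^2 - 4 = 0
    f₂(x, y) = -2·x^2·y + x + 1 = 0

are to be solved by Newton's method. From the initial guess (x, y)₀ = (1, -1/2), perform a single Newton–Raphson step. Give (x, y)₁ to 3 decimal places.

At (1, -1/2): F = (-3.500, 3.000).
Jacobian J = [[-5·y^2 + 2, -10·x·y - 2·y], [-4·x·y + 1, -2·x^2]].
At the point, J = [[0.750, 6.000], [3.000, -2.000]] (det J = -19.500).
Solving J·Δ = −F gives Δ = (-0.564, 0.654).
Then the next iterate is (x, y)₁ = (0.436, 0.154).

(0.436, 0.154)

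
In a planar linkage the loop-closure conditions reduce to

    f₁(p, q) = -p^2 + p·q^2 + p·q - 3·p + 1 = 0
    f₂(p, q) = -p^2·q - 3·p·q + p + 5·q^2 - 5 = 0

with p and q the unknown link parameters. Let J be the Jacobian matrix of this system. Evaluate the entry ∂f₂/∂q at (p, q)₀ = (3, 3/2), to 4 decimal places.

∂f₂/∂q = -p^2 - 3·p + 10·q.
At (3, 3/2) this is -3.0000.

-3.0000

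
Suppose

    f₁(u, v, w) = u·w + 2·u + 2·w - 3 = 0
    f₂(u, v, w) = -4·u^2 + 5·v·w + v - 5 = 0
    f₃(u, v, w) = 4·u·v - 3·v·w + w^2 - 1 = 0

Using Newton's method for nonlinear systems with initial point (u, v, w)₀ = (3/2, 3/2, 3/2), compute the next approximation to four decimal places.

(0.7728, 1.3024, 0.7272)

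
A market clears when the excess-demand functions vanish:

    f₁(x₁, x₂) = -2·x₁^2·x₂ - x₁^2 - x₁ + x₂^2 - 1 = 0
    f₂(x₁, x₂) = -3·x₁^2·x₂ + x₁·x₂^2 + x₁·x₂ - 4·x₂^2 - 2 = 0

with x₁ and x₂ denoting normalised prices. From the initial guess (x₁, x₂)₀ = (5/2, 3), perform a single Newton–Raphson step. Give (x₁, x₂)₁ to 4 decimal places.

(1.7107, 1.4870)

At (5/2, 3): F = (-38.2500, -64.2500).
Jacobian J = [[-4·x₁·x₂ - 2·x₁ - 1, -2·x₁^2 + 2·x₂], [-6·x₁·x₂ + x₂^2 + x₂, -3·x₁^2 + 2·x₁·x₂ + x₁ - 8·x₂]].
At the point, J = [[-36.0000, -6.5000], [-33.0000, -25.2500]] (det J = 694.5000).
Solving J·Δ = −F gives Δ = (-0.7893, -1.5130).
Then the next iterate is (x₁, x₂)₁ = (1.7107, 1.4870).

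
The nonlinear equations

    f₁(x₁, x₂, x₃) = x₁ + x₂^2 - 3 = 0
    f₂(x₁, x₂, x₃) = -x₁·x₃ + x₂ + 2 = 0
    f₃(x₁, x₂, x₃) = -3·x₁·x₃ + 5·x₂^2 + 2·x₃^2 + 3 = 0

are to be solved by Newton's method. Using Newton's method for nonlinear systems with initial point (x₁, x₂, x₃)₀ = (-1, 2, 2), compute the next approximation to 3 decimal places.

At (-1, 2, 2): F = (0.000, 6.000, 37.000).
Jacobian J = [[1, 2·x₂, 0], [-x₃, 1, -x₁], [-3·x₃, 10·x₂, -3·x₁ + 4·x₃]].
At the point, J = [[1.000, 4.000, 0.000], [-2.000, 1.000, 1.000], [-6.000, 20.000, 11.000]] (det J = 55.000).
Solving J·Δ = −F gives Δ = (2.109, -0.527, -1.255).
Then the next iterate is (x₁, x₂, x₃)₁ = (1.109, 1.473, 0.745).

(1.109, 1.473, 0.745)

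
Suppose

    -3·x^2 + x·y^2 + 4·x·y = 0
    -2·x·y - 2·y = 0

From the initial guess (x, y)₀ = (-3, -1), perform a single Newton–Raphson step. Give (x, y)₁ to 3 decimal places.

(-1.667, -0.667)

At (-3, -1): F = (-18.000, -4.000).
Jacobian J = [[-6·x + y^2 + 4·y, 2·x·y + 4·x], [-2·y, -2·x - 2]].
At the point, J = [[15.000, -6.000], [2.000, 4.000]] (det J = 72.000).
Solving J·Δ = −F gives Δ = (1.333, 0.333).
Then the next iterate is (x, y)₁ = (-1.667, -0.667).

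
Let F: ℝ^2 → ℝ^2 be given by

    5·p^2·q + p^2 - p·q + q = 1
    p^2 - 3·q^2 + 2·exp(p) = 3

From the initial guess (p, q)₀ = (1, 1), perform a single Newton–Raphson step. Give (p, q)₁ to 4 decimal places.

At (1, 1): F = (5.0000, 0.436564).
Jacobian J = [[10·p·q + 2·p - q, 5·p^2 - p + 1], [2·p + 2·exp(p), -6·q]].
At the point, J = [[11.0000, 5.0000], [7.436564, -6.0000]] (det J = -103.182818).
Solving J·Δ = −F gives Δ = (-0.3119, -0.3138).
Then the next iterate is (p, q)₁ = (0.6881, 0.6862).

(0.6881, 0.6862)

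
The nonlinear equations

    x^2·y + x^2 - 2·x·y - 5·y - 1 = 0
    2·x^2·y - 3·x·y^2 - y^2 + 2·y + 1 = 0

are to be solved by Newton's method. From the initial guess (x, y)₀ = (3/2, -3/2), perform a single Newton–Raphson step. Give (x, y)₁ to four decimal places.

(3.3846, 0.7090)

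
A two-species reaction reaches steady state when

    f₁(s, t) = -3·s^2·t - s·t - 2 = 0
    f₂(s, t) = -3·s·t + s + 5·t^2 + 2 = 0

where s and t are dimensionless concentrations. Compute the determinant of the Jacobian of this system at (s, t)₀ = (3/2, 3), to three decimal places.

-831.000

J = [[-6·s·t - t, -3·s^2 - s], [-3·t + 1, -3·s + 10·t]].
At the point, J = [[-30.000, -8.250], [-8.000, 25.500]].
det J = -831.000.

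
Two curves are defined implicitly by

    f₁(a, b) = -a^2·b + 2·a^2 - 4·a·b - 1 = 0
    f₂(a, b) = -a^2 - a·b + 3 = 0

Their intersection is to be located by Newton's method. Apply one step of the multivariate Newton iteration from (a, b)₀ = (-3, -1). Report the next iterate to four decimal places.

(-1.9048, -0.5556)

At (-3, -1): F = (14.0000, -9.0000).
Jacobian J = [[-2·a·b + 4·a - 4·b, -a^2 - 4·a], [-2·a - b, -a]].
At the point, J = [[-14.0000, 3.0000], [7.0000, 3.0000]] (det J = -63.0000).
Solving J·Δ = −F gives Δ = (1.0952, 0.4444).
Then the next iterate is (a, b)₁ = (-1.9048, -0.5556).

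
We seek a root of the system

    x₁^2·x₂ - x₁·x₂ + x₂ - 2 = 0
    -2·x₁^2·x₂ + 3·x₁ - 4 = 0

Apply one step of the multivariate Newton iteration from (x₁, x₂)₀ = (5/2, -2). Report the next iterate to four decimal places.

(3.4054, 1.9459)

At (5/2, -2): F = (-11.5000, 28.5000).
Jacobian J = [[2·x₁·x₂ - x₂, x₁^2 - x₁ + 1], [-4·x₁·x₂ + 3, -2·x₁^2]].
At the point, J = [[-8.0000, 4.7500], [23.0000, -12.5000]] (det J = -9.2500).
Solving J·Δ = −F gives Δ = (0.9054, 3.9459).
Then the next iterate is (x₁, x₂)₁ = (3.4054, 1.9459).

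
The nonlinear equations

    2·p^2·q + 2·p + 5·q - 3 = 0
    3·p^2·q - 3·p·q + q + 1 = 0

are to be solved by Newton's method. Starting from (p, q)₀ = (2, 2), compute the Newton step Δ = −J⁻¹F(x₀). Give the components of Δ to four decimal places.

At (2, 2): F = (27.0000, 15.0000).
Jacobian J = [[4·p·q + 2, 2·p^2 + 5], [6·p·q - 3·q, 3·p^2 - 3·p + 1]].
At the point, J = [[18.0000, 13.0000], [18.0000, 7.0000]] (det J = -108.0000).
Solving J·Δ = −F gives Δ = (-0.0556, -2.0000).

(-0.0556, -2.0000)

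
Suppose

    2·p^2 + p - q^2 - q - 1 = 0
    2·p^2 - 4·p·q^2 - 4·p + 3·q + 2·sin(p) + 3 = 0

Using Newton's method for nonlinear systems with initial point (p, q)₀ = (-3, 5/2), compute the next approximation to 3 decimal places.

At (-3, 5/2): F = (5.250, 115.21776).
Jacobian J = [[4·p + 1, -2·q - 1], [4·p - 4·q^2 + 2·cos(p) - 4, -8·p·q + 3]].
At the point, J = [[-11.000, -6.000], [-42.97998, 63.000]] (det J = -950.87991).
Solving J·Δ = −F gives Δ = (1.075, -1.096).
Then the next iterate is (p, q)₁ = (-1.925, 1.404).

(-1.925, 1.404)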